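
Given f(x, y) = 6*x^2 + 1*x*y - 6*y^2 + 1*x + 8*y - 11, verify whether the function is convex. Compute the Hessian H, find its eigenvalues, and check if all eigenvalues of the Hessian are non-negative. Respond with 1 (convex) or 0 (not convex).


The Hessian of f(x,y) = 6*x^2 + 1*x*y - 6*y^2 + 1*x + 8*y - 11 is:
H = [[12, 1], [1, -12]]
Trace = 12 - 12 = 0
Determinant = 12*-12 - (1)^2 = -145
Discriminant = (0)^2 - 4*-145 = 580.0
Eigenvalues: lambda_1 = -12.0416, lambda_2 = 12.0416
The function is not convex.

0


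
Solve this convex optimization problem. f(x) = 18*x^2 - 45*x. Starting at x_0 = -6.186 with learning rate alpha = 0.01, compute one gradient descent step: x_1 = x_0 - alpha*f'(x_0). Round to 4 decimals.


We compute the gradient at x_0 and apply the update.
f'(x) = 36*x - 45
f'(-6.186) = 36*-6.186 - 45 = -267.696
x_1 = -6.186 - 0.01*-267.696 = -3.509


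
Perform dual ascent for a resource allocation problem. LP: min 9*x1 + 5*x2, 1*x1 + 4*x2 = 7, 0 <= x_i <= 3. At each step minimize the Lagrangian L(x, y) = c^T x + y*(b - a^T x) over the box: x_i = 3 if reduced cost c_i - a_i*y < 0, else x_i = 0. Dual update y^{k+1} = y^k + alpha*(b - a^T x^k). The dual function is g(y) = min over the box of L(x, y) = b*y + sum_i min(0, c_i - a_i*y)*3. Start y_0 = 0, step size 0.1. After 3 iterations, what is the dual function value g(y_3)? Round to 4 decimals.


Dual ascent for LP: min 9*x1 + 5*x2, 1*x1 + 4*x2 = 7, 0 <= x_i <= 3
Step 1: y^k = 0.0, reduced costs: (9.0, 5.0)
  x^k = (0.0, 0.0), subgradient = b - a^T x = 7.0
  y^{k+1} = 0.0 + 0.1*7.0 = 0.7
Step 2: y^k = 0.7, reduced costs: (8.3, 2.2)
  x^k = (0.0, 0.0), subgradient = b - a^T x = 7.0
  y^{k+1} = 0.7 + 0.1*7.0 = 1.4
Step 3: y^k = 1.4, reduced costs: (7.6, -0.6)
  x^k = (0.0, 3.0), subgradient = b - a^T x = -5.0
  y^{k+1} = 1.4 + 0.1*-5.0 = 0.9
Dual objective at y_3 = 0.9: reduced costs (8.1, 1.4), box minimizer x = (0.0, 0.0)
g(y_3) = b*y + (c1 - a1*y)*x1 + (c2 - a2*y)*x2 = 7*0.9 + 8.1*0.0 + 1.4*0.0 = 6.3 + 0.0 + 0.0 = 6.3


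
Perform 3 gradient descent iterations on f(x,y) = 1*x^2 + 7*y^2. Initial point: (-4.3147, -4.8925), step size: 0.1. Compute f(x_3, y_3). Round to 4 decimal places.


Gradient descent on f(x,y) = 1*x^2 + 7*y^2.
Starting point: (-4.3147, -4.8925), alpha = 0.1
Step 1: grad_x = 2*1*-4.3147 = -8.6294, grad_y = 2*7*-4.8925 = -68.495
  x_1 = -4.3147 - 0.1*-8.6294 = -3.4518
  y_1 = -4.8925 - 0.1*-68.495 = 1.957
Step 2: grad_x = 2*1*-3.4518 = -6.9035, grad_y = 2*7*1.957 = 27.398
  x_2 = -3.4518 - 0.1*-6.9035 = -2.7614
  y_2 = 1.957 - 0.1*27.398 = -0.7828
Step 3: grad_x = 2*1*-2.7614 = -5.5228, grad_y = 2*7*-0.7828 = -10.9592
  x_3 = -2.7614 - 0.1*-5.5228 = -2.2091
  y_3 = -0.7828 - 0.1*-10.9592 = 0.3131
f(-2.2091, 0.3131) = 1*(-2.2091)^2 + 7*0.3131^2 = 5.5665


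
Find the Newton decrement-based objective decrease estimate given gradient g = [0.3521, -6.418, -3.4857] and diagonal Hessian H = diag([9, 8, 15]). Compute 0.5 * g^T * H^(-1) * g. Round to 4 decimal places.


Step 1: H is diagonal, so H^(-1) * g = [0.0391, -0.8023, -0.2324].
Step 2: g^T H^(-1) g = sum_i g_i^2 / H_ii
  = (0.3521)^2/9 + (-6.418)^2/8 + (-3.4857)^2/15
  = 0.0138 + 5.1488 + 0.81 = 5.9726
Step 3: Objective decrease = 0.5 * g^T H^(-1) g = 2.9863


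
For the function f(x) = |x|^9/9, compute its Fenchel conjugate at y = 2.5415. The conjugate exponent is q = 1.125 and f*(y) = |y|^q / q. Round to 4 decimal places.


The conjugate exponent q satisfies 1/p + 1/q = 1.
p = 9, so q = 9/(9 - 1) = 1.125
|y|^q = 2.5415^1.125 = 2.8558
f*(2.5415) = 2.8558 / 1.125 = 2.5385


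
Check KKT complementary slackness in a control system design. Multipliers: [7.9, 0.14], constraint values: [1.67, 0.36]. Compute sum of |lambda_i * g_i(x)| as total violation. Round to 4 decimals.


KKT complementary slackness check:
lambda_1 * g_1 = 7.9 * 1.67 = 13.193
lambda_2 * g_2 = 0.14 * 0.36 = 0.0504
Total violation = 13.193 + 0.0504 = 13.2434


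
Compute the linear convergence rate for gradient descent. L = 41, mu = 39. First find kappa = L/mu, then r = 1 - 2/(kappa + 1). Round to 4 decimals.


Step 1: Compute the condition number.
kappa = L/mu = 41/39 = 1.0513
Step 2: Compute the convergence rate.
r = 1 - 2/(kappa + 1) = 1 - 2*mu/(L + mu) = (L - mu)/(L + mu) = 2/80 = 0.025


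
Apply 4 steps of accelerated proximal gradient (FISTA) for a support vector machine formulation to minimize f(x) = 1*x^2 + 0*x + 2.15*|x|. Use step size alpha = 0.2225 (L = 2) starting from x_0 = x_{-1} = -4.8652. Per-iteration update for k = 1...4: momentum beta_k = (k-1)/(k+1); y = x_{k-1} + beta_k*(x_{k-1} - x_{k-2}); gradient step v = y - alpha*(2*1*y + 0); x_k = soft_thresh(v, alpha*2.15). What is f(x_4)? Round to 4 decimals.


FISTA on f(x) = 1*x^2 + 0*x + 2.15*|x|
L = 2, alpha = 0.2225
Iteration 1: beta = 0.0, y = -4.8652 + 0.0*(-4.8652 + 4.8652) = -4.8652
  grad(y) = -9.7304, v = y - alpha*grad = -2.7002
  prox(v) = soft_thresh(-2.7002, 0.4784) = -2.2218
Iteration 2: beta = 0.3333, y = -2.2218 + 0.3333*(-2.2218 + 4.8652) = -1.3407
  grad(y) = -2.6814, v = y - alpha*grad = -0.7441
  prox(v) = soft_thresh(-0.7441, 0.4784) = -0.2657
Iteration 3: beta = 0.5, y = -0.2657 + 0.5*(-0.2657 + 2.2218) = 0.7124
  grad(y) = 1.4247, v = y - alpha*grad = 0.3954
  prox(v) = soft_thresh(0.3954, 0.4784) = 0.0
Iteration 4: beta = 0.6, y = 0.0 + 0.6*(0.0 + 0.2657) = 0.1594
  grad(y) = 0.3188, v = y - alpha*grad = 0.0885
  prox(v) = soft_thresh(0.0885, 0.4784) = 0.0
f(x_4) = 1*0.0^2 + 0*0.0 + 2.15*|0.0| = 0.0


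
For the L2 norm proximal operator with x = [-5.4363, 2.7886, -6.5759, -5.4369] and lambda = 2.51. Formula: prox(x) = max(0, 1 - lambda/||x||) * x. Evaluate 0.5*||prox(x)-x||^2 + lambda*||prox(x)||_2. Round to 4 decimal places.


Step 1: Compute ||x||.
||x|| = 10.4944
Step 2: Compute scaling factor.
scale = max(0, 1 - 2.51/10.4944) = 0.7608
Step 3: prox(x) = [-4.1361, 2.1216, -5.0031, -4.1365]
||prox(x)|| = 7.9844
Step 4: Proximal objective.
0.5*||prox-x||^2 = 3.1501
lambda*||prox|| = 20.0408
Total = 23.1908


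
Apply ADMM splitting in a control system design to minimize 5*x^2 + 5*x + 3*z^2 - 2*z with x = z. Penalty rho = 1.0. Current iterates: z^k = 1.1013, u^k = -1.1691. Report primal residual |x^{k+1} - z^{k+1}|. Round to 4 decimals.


ADMM iteration with rho = 1.0, z^k = 1.1013, u^k = -1.1691
Step 1: x-update.
Minimize 5*x^2 + 5*x + (1.0/2)*(x - 1.1013 - 1.1691)^2
FOC: (2*5 + 1.0)*x = -5 + 1.0*(1.1013 + 1.1691)
x^{k+1} = -0.2481
Step 2: z-update.
Minimize 3*z^2 - 2*z + (1.0/2)*(-0.2481 - z - 1.1691)^2
FOC: (2*3 + 1.0)*z = 2 + 1.0*(-0.2481 - 1.1691)
z^{k+1} = 0.0833
Step 3: u-update.
u^{k+1} = -1.1691 - 0.2481 - 0.0833 = -1.5005
Step 4: Primal residual = |-0.2481 - 0.0833| = 0.3314


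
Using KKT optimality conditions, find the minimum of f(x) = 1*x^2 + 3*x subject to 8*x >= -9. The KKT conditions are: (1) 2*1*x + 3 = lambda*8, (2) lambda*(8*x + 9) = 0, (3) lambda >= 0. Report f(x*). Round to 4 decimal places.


Step 1: Try lambda = 0 (constraint inactive).
x_unc = -3/(2*1) = -1.5
Check: 8*-1.5 = -12.0 < -9 -- violated!
Step 2: Constraint must be active: 8*x = -9
x* = -9/8 = -1.125
lambda = (2*1*(-1.125) + 3)/8 = 0.0938
Step 3: Compute optimal value.
f(x*) = 1*(-1.125)^2 + 3*(-1.125) = -2.1094


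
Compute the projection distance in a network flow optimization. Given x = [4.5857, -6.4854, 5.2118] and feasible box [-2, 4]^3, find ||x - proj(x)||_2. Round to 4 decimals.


Project each component onto [-2, 4].
clip(4.5857) = 4.0, clip(-6.4854) = -2.0, clip(5.2118) = 4.0
Projection = [4.0, -2.0, 4.0]
Squared diffs: [0.343, 20.1188, 1.4685]
Distance = sqrt(21.9303) = 4.683


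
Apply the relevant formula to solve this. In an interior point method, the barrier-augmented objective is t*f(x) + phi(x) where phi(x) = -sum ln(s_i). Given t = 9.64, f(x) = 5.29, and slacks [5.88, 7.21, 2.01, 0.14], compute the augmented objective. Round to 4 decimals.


Step 1: Compute log-barrier.
ln values: [1.7716, 1.9755, 0.6981, -1.9661]
phi = -(1.7716 + 1.9755 + 0.6981 - 1.9661) = -2.479
Step 2: Compute augmented objective.
t*f(x) = 9.64*5.29 = 50.9956
Total = 50.9956 - 2.479 = 48.5166


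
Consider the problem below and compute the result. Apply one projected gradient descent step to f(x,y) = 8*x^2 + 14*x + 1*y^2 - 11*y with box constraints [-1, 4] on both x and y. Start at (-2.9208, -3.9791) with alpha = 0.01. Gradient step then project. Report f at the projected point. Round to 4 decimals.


Step 1: Compute gradient at (-2.9208, -3.9791).
grad_x = 2*8*-2.9208 + 14 = -32.7328
grad_y = 2*1*-3.9791 - 11 = -18.9582
Step 2: Gradient step.
x_raw = -2.9208 - 0.01*-32.7328 = -2.5935
y_raw = -3.9791 - 0.01*-18.9582 = -3.7895
Step 3: Project onto [-1, 4].
x_proj = clip(-2.5935) = -1.0
y_proj = clip(-3.7895) = -1.0
Step 4: Evaluate f.
f(-1.0, -1.0) = 6.0


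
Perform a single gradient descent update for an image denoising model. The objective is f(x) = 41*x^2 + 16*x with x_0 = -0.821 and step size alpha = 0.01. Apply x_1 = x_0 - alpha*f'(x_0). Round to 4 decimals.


We compute the gradient at x_0 and apply the update.
f'(x) = 82*x + 16
f'(-0.821) = 82*-0.821 + 16 = -51.322
x_1 = -0.821 - 0.01*-51.322 = -0.3078


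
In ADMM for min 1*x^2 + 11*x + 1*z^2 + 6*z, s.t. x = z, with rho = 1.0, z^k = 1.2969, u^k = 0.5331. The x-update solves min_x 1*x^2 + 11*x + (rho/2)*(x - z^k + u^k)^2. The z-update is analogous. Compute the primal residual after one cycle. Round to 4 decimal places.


ADMM iteration with rho = 1.0, z^k = 1.2969, u^k = 0.5331
Step 1: x-update.
Minimize 1*x^2 + 11*x + (1.0/2)*(x - 1.2969 + 0.5331)^2
FOC: (2*1 + 1.0)*x = -11 + 1.0*(1.2969 - 0.5331)
x^{k+1} = -3.4121
Step 2: z-update.
Minimize 1*z^2 + 6*z + (1.0/2)*(-3.4121 - z + 0.5331)^2
FOC: (2*1 + 1.0)*z = -6 + 1.0*(-3.4121 + 0.5331)
z^{k+1} = -2.9597
Step 3: u-update.
u^{k+1} = 0.5331 - 3.4121 + 2.9597 = 0.0807
Step 4: Primal residual = |-3.4121 + 2.9597| = 0.4524


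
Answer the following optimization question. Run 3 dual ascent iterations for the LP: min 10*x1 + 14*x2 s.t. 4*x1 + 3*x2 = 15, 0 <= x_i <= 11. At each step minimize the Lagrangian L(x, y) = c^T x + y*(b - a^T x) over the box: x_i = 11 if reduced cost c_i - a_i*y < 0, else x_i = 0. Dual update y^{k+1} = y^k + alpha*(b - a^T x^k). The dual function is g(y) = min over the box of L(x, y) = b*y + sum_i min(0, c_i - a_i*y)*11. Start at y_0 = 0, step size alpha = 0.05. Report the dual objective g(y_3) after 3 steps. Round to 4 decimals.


Dual ascent for LP: min 10*x1 + 14*x2, 4*x1 + 3*x2 = 15, 0 <= x_i <= 11
Step 1: y^k = 0.0, reduced costs: (10.0, 14.0)
  x^k = (0.0, 0.0), subgradient = b - a^T x = 15.0
  y^{k+1} = 0.0 + 0.05*15.0 = 0.75
Step 2: y^k = 0.75, reduced costs: (7.0, 11.75)
  x^k = (0.0, 0.0), subgradient = b - a^T x = 15.0
  y^{k+1} = 0.75 + 0.05*15.0 = 1.5
Step 3: y^k = 1.5, reduced costs: (4.0, 9.5)
  x^k = (0.0, 0.0), subgradient = b - a^T x = 15.0
  y^{k+1} = 1.5 + 0.05*15.0 = 2.25
Dual objective at y_3 = 2.25: reduced costs (1.0, 7.25), box minimizer x = (0.0, 0.0)
g(y_3) = b*y + (c1 - a1*y)*x1 + (c2 - a2*y)*x2 = 15*2.25 + 1.0*0.0 + 7.25*0.0 = 33.75 + 0.0 + 0.0 = 33.75


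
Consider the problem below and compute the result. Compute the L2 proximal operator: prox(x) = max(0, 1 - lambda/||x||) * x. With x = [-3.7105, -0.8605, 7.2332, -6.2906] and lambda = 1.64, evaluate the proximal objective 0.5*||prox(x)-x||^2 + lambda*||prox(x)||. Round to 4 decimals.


Step 1: Compute ||x||.
||x|| = 10.315
Step 2: Compute scaling factor.
scale = max(0, 1 - 1.64/10.315) = 0.841
Step 3: prox(x) = [-3.1206, -0.7237, 6.0832, -5.2904]
||prox(x)|| = 8.675
Step 4: Proximal objective.
0.5*||prox-x||^2 = 1.3448
lambda*||prox|| = 14.227
Total = 15.5718


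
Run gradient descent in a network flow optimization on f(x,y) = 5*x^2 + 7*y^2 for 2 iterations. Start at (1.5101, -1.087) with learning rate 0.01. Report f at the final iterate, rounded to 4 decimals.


Gradient descent on f(x,y) = 5*x^2 + 7*y^2.
Starting point: (1.5101, -1.087), alpha = 0.01
Step 1: grad_x = 2*5*1.5101 = 15.101, grad_y = 2*7*-1.087 = -15.218
  x_1 = 1.5101 - 0.01*15.101 = 1.3591
  y_1 = -1.087 - 0.01*-15.218 = -0.9348
Step 2: grad_x = 2*5*1.3591 = 13.5909, grad_y = 2*7*-0.9348 = -13.0875
  x_2 = 1.3591 - 0.01*13.5909 = 1.2232
  y_2 = -0.9348 - 0.01*-13.0875 = -0.8039
f(1.2232, -0.8039) = 5*1.2232^2 + 7*(-0.8039)^2 = 12.0052


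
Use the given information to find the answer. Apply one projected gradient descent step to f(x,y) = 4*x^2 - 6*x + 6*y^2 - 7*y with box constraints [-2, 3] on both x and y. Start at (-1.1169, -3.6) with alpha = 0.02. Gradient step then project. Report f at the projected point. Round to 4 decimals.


Step 1: Compute gradient at (-1.1169, -3.6).
grad_x = 2*4*-1.1169 - 6 = -14.9352
grad_y = 2*6*-3.6 - 7 = -50.2
Step 2: Gradient step.
x_raw = -1.1169 - 0.02*-14.9352 = -0.8182
y_raw = -3.6 - 0.02*-50.2 = -2.596
Step 3: Project onto [-2, 3].
x_proj = clip(-0.8182) = -0.8182
y_proj = clip(-2.596) = -2.0
Step 4: Evaluate f.
f(-0.8182, -2.0) = 45.587


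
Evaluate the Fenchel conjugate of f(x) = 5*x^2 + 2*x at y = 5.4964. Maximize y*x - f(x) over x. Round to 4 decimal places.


f*(y) = sup_x {y*x - a*x^2 - b*x} = sup_x {(y-b)*x - a*x^2}
FOC: (y - b) - 2a*x = 0 => x* = (y - b)/(2a)
x* = (5.4964 - 2)/(2*5) = 0.3496
f*(5.4964) = (y-b)^2/(4a) = (5.4964 - 2)^2/(4*5)
= 12.2248/20 = 0.6112


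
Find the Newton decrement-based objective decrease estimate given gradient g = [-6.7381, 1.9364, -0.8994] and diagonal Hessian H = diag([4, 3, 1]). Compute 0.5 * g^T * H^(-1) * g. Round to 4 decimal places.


Step 1: H is diagonal, so H^(-1) * g = [-1.6845, 0.6455, -0.8994].
Step 2: g^T H^(-1) g = sum_i g_i^2 / H_ii
  = (-6.7381)^2/4 + (1.9364)^2/3 + (-0.8994)^2/1
  = 11.3505 + 1.2499 + 0.8089 = 13.4093
Step 3: Objective decrease = 0.5 * g^T H^(-1) g = 6.7046


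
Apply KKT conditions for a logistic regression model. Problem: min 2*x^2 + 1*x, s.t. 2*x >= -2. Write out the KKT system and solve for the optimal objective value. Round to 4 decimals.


Step 1: Try lambda = 0 (constraint inactive).
Stationarity: 2*2*x + 1 = 0
x* = -1/(2*2) = -0.25
Check constraint: 2*-0.25 = -0.5 >= -2 -- satisfied.
Step 2: Compute optimal value.
f(x*) = 2*(-0.25)^2 + 1*(-0.25) = -0.125


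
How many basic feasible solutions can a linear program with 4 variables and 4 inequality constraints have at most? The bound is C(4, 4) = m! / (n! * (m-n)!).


Each vertex corresponds to some choice of n active constraints out of m, so the number of vertices is at most C(m, n) = m! / (n!(m-n)!).
m = 4, n = 4
Numerator: 4 * 3 * 2 * 1
Denominator: 4! = 24
C(4, 4) = 1


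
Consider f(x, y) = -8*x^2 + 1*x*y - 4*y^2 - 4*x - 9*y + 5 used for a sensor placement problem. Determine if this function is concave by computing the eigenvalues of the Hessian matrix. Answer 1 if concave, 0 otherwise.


The Hessian of f(x,y) = -8*x^2 + 1*x*y - 4*y^2 - 4*x - 9*y + 5 is:
H = [[-16, 1], [1, -8]]
Trace = -16 - 8 = -24
Determinant = -16*-8 - (1)^2 = 127
Discriminant = (-24)^2 - 4*127 = 68.0
Eigenvalues: lambda_1 = -16.1231, lambda_2 = -7.8769
The function is concave.

1


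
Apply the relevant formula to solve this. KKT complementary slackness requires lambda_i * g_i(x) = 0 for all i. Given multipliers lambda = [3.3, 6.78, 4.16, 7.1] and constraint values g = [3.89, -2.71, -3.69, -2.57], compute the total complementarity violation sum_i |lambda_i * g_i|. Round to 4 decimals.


KKT complementary slackness check:
lambda_1 * g_1 = 3.3 * 3.89 = 12.837
lambda_2 * g_2 = 6.78 * -2.71 = -18.3738
lambda_3 * g_3 = 4.16 * -3.69 = -15.3504
lambda_4 * g_4 = 7.1 * -2.57 = -18.247
Total violation = 12.837 + 18.3738 + 15.3504 + 18.247 = 64.8082


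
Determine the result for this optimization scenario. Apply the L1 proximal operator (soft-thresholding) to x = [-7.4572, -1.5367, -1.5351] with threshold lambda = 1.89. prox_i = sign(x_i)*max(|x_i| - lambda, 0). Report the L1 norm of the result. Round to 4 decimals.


Soft-thresholding with lambda = 1.89:
prox(-7.4572) = sign(-7.4572)*max(|-7.4572| - 1.89, 0) = -5.5672
prox(-1.5367) = sign(-1.5367)*max(|-1.5367| - 1.89, 0) = 0.0
prox(-1.5351) = sign(-1.5351)*max(|-1.5351| - 1.89, 0) = 0.0
prox(x) = [-5.5672, 0.0, 0.0]
||prox(x)||_1 = 5.5672 + 0.0 + 0.0 = 5.5672


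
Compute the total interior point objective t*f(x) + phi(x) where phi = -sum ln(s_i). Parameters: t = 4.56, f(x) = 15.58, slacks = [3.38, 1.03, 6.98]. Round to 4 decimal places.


Step 1: Compute log-barrier.
ln values: [1.2179, 0.0296, 1.943]
phi = -(1.2179 + 0.0296 + 1.943) = -3.1905
Step 2: Compute augmented objective.
t*f(x) = 4.56*15.58 = 71.0448
Total = 71.0448 - 3.1905 = 67.8543


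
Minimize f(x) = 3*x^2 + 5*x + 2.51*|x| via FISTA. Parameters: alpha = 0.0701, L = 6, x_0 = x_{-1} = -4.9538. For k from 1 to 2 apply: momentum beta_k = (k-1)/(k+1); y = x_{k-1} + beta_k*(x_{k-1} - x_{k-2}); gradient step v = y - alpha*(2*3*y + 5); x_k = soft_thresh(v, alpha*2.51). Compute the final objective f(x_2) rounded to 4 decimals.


FISTA on f(x) = 3*x^2 + 5*x + 2.51*|x|
L = 6, alpha = 0.0701
Iteration 1: beta = 0.0, y = -4.9538 + 0.0*(-4.9538 + 4.9538) = -4.9538
  grad(y) = -24.7228, v = y - alpha*grad = -3.2207
  prox(v) = soft_thresh(-3.2207, 0.176) = -3.0448
Iteration 2: beta = 0.3333, y = -3.0448 + 0.3333*(-3.0448 + 4.9538) = -2.4084
  grad(y) = -9.4506, v = y - alpha*grad = -1.746
  prox(v) = soft_thresh(-1.746, 0.176) = -1.57
f(x_2) = 3*(-1.57)^2 + 5*(-1.57) + 2.51*|-1.57| = 3.4854


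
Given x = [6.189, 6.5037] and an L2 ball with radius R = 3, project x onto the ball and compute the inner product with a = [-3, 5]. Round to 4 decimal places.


Step 1: Compute ||x|| (intermediates to 6 decimals).
||x|| = sqrt(6.189^2 + 6.5037^2) = 8.977852
Step 2: Project.
Since ||x|| > R, scale = R/||x|| = 3/8.977852 = 0.334156, proj(x) = scale * x
proj(x) = [2.068091, 2.17325]
Step 3: Dot product.
a^T * proj(x) = -3*2.068091 + 5*2.17325 = 4.662


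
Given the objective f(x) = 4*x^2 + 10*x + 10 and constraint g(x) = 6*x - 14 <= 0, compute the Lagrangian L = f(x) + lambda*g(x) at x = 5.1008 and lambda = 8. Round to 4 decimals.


Step 1: Evaluate f(x).
f(5.1008) = 4*5.1008^2 + 10*5.1008 + 10 = 165.0806
Step 2: Evaluate g(x).
g(5.1008) = 6*5.1008 - 14 = 16.6048
Step 3: Compute Lagrangian.
L = 165.0806 + 8*16.6048 = 297.919


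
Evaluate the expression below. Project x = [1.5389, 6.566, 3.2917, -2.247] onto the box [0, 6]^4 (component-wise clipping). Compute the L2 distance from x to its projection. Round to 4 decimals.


Project each component onto [0, 6].
clip(1.5389) = 1.5389, clip(6.566) = 6.0, clip(3.2917) = 3.2917, clip(-2.247) = 0.0
Projection = [1.5389, 6.0, 3.2917, 0.0]
Squared diffs: [0.0, 0.3204, 0.0, 5.049]
Distance = sqrt(5.3694) = 2.3172


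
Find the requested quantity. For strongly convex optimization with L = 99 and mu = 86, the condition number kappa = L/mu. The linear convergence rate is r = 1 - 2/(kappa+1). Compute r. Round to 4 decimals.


Step 1: Compute the condition number.
kappa = L/mu = 99/86 = 1.1512
Step 2: Compute the convergence rate.
r = 1 - 2/(kappa + 1) = 1 - 2*mu/(L + mu) = (L - mu)/(L + mu) = 13/185 = 0.0703


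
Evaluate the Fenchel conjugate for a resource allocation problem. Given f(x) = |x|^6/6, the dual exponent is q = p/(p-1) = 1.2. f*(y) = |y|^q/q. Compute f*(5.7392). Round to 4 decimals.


The conjugate exponent q satisfies 1/p + 1/q = 1.
p = 6, so q = 6/(6 - 1) = 1.2
|y|^q = 5.7392^1.2 = 8.1399
f*(5.7392) = 8.1399 / 1.2 = 6.7833


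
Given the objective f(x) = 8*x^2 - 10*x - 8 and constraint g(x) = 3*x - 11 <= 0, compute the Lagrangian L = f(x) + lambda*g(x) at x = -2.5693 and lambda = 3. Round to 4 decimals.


Step 1: Evaluate f(x).
f(-2.5693) = 8*(-2.5693)^2 - 10*(-2.5693) - 8 = 70.5034
Step 2: Evaluate g(x).
g(-2.5693) = 3*-2.5693 - 11 = -18.7079
Step 3: Compute Lagrangian.
L = 70.5034 + 3*-18.7079 = 14.3797


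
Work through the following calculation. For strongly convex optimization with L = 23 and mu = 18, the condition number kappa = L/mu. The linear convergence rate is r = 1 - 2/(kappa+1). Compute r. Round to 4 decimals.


Step 1: Compute the condition number.
kappa = L/mu = 23/18 = 1.2778
Step 2: Compute the convergence rate.
r = 1 - 2/(kappa + 1) = 1 - 2*mu/(L + mu) = (L - mu)/(L + mu) = 5/41 = 0.122


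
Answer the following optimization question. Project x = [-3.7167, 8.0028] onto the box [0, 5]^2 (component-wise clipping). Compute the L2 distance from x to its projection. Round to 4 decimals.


Project each component onto [0, 5].
clip(-3.7167) = 0.0, clip(8.0028) = 5.0
Projection = [0.0, 5.0]
Squared diffs: [13.8139, 9.0168]
Distance = sqrt(22.8307) = 4.7781


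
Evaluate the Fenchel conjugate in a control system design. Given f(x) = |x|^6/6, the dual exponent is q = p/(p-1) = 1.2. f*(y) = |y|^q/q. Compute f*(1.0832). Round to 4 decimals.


The conjugate exponent q satisfies 1/p + 1/q = 1.
p = 6, so q = 6/(6 - 1) = 1.2
|y|^q = 1.0832^1.2 = 1.1007
f*(1.0832) = 1.1007 / 1.2 = 0.9172


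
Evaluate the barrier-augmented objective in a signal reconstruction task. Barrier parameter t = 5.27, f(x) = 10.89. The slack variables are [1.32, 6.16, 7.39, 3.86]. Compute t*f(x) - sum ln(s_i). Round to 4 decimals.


Step 1: Compute log-barrier.
ln values: [0.2776, 1.8181, 2.0001, 1.3507]
phi = -(0.2776 + 1.8181 + 2.0001 + 1.3507) = -5.4465
Step 2: Compute augmented objective.
t*f(x) = 5.27*10.89 = 57.3903
Total = 57.3903 - 5.4465 = 51.9438


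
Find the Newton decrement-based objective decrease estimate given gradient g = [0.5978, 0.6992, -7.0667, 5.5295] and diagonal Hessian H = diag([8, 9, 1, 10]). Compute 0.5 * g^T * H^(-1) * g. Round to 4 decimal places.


Step 1: H is diagonal, so H^(-1) * g = [0.0747, 0.0777, -7.0667, 0.553].
Step 2: g^T H^(-1) g = sum_i g_i^2 / H_ii
  = (0.5978)^2/8 + (0.6992)^2/9 + (-7.0667)^2/1 + (5.5295)^2/10
  = 0.0447 + 0.0543 + 49.9382 + 3.0575 = 53.0948
Step 3: Objective decrease = 0.5 * g^T H^(-1) g = 26.5474


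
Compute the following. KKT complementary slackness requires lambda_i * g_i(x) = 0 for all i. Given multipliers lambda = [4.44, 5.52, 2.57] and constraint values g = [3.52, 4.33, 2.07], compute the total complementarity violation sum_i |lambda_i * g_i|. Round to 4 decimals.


KKT complementary slackness check:
lambda_1 * g_1 = 4.44 * 3.52 = 15.6288
lambda_2 * g_2 = 5.52 * 4.33 = 23.9016
lambda_3 * g_3 = 2.57 * 2.07 = 5.3199
Total violation = 15.6288 + 23.9016 + 5.3199 = 44.8503


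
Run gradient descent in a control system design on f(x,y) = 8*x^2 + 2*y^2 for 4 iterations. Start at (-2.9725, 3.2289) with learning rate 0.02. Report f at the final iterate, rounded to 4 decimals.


Gradient descent on f(x,y) = 8*x^2 + 2*y^2.
Starting point: (-2.9725, 3.2289), alpha = 0.02
Step 1: grad_x = 2*8*-2.9725 = -47.56, grad_y = 2*2*3.2289 = 12.9156
  x_1 = -2.9725 - 0.02*-47.56 = -2.0213
  y_1 = 3.2289 - 0.02*12.9156 = 2.9706
Step 2: grad_x = 2*8*-2.0213 = -32.3408, grad_y = 2*2*2.9706 = 11.8824
  x_2 = -2.0213 - 0.02*-32.3408 = -1.3745
  y_2 = 2.9706 - 0.02*11.8824 = 2.7329
Step 3: grad_x = 2*8*-1.3745 = -21.9917, grad_y = 2*2*2.7329 = 10.9318
  x_3 = -1.3745 - 0.02*-21.9917 = -0.9346
  y_3 = 2.7329 - 0.02*10.9318 = 2.5143
Step 4: grad_x = 2*8*-0.9346 = -14.9544, grad_y = 2*2*2.5143 = 10.0572
  x_4 = -0.9346 - 0.02*-14.9544 = -0.6356
  y_4 = 2.5143 - 0.02*10.0572 = 2.3132
f(-0.6356, 2.3132) = 8*(-0.6356)^2 + 2*2.3132^2 = 13.9329


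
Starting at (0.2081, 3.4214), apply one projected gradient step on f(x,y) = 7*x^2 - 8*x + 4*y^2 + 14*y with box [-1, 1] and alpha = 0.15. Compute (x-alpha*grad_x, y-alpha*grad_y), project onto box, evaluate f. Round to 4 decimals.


Step 1: Compute gradient at (0.2081, 3.4214).
grad_x = 2*7*0.2081 - 8 = -5.0866
grad_y = 2*4*3.4214 + 14 = 41.3712
Step 2: Gradient step.
x_raw = 0.2081 - 0.15*-5.0866 = 0.9711
y_raw = 3.4214 - 0.15*41.3712 = -2.7843
Step 3: Project onto [-1, 1].
x_proj = clip(0.9711) = 0.9711
y_proj = clip(-2.7843) = -1.0
Step 4: Evaluate f.
f(0.9711, -1.0) = -11.1676


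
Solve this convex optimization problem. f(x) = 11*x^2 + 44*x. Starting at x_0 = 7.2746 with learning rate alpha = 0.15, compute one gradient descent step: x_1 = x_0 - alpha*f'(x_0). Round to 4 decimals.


We compute the gradient at x_0 and apply the update.
f'(x) = 22*x + 44
f'(7.2746) = 22*7.2746 + 44 = 204.0412
x_1 = 7.2746 - 0.15*204.0412 = -23.3316


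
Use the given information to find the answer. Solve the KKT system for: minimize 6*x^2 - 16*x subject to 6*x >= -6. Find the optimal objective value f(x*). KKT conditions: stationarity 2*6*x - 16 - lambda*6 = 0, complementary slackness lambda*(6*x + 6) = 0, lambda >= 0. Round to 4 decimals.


Step 1: Try lambda = 0 (constraint inactive).
Stationarity: 2*6*x - 16 = 0
x* = 16/(2*6) = 4/3 = 1.3333 (rounded; the exact value 4/3 is used below)
Check constraint: 6*1.3333 = 7.9998 >= -6 -- satisfied.
Step 2: Compute optimal value.
f(x*) = 6*(4/3)^2 - 16*(4/3) = -10.6667


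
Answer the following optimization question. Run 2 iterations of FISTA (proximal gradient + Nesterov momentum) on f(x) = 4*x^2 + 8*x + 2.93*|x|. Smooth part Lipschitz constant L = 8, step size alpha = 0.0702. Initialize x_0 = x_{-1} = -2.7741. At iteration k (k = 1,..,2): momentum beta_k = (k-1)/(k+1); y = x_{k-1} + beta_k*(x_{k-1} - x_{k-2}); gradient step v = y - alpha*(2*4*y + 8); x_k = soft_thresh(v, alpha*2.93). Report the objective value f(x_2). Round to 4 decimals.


FISTA on f(x) = 4*x^2 + 8*x + 2.93*|x|
L = 8, alpha = 0.0702
Iteration 1: beta = 0.0, y = -2.7741 + 0.0*(-2.7741 + 2.7741) = -2.7741
  grad(y) = -14.1928, v = y - alpha*grad = -1.7778
  prox(v) = soft_thresh(-1.7778, 0.2057) = -1.5721
Iteration 2: beta = 0.3333, y = -1.5721 + 0.3333*(-1.5721 + 2.7741) = -1.1714
  grad(y) = -1.3712, v = y - alpha*grad = -1.0751
  prox(v) = soft_thresh(-1.0751, 0.2057) = -0.8695
f(x_2) = 4*(-0.8695)^2 + 8*(-0.8695) + 2.93*|-0.8695| = -1.3843


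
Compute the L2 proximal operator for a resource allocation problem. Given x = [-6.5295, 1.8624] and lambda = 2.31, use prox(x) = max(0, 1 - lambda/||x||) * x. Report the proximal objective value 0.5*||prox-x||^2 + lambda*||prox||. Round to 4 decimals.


Step 1: Compute ||x||.
||x|| = 6.7899
Step 2: Compute scaling factor.
scale = max(0, 1 - 2.31/6.7899) = 0.6598
Step 3: prox(x) = [-4.3081, 1.2288]
||prox(x)|| = 4.4799
Step 4: Proximal objective.
0.5*||prox-x||^2 = 2.6681
lambda*||prox|| = 10.3486
Total = 13.0166


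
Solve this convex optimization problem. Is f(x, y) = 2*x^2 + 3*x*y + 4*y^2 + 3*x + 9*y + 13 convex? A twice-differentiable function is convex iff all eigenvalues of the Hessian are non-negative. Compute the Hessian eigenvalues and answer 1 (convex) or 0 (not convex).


The Hessian of f(x,y) = 2*x^2 + 3*x*y + 4*y^2 + 3*x + 9*y + 13 is:
H = [[4, 3], [3, 8]]
Trace = 4 + 8 = 12
Determinant = 4*8 - (3)^2 = 23
Discriminant = (12)^2 - 4*23 = 52.0
Eigenvalues: lambda_1 = 2.3944, lambda_2 = 9.6056
The function is convex.

1


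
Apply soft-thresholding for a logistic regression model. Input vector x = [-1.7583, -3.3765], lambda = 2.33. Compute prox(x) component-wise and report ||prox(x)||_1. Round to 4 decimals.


Soft-thresholding with lambda = 2.33:
prox(-1.7583) = sign(-1.7583)*max(|-1.7583| - 2.33, 0) = 0.0
prox(-3.3765) = sign(-3.3765)*max(|-3.3765| - 2.33, 0) = -1.0465
prox(x) = [0.0, -1.0465]
||prox(x)||_1 = 0.0 + 1.0465 = 1.0465


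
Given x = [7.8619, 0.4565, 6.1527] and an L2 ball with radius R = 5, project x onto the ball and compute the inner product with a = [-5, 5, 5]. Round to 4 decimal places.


Step 1: Compute ||x|| (intermediates to 6 decimals).
||x|| = sqrt(7.8619^2 + 0.4565^2 + 6.1527^2) = 9.993677
Step 2: Project.
Since ||x|| > R, scale = R/||x|| = 5/9.993677 = 0.500316, proj(x) = scale * x
proj(x) = [3.933434, 0.228394, 3.078294]
Step 3: Dot product.
a^T * proj(x) = -5*3.933434 + 5*0.228394 + 5*3.078294 = -3.1337


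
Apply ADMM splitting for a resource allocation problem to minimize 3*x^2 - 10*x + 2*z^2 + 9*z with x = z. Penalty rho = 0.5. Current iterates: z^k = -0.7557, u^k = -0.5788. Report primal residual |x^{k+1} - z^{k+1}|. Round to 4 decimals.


ADMM iteration with rho = 0.5, z^k = -0.7557, u^k = -0.5788
Step 1: x-update.
Minimize 3*x^2 - 10*x + (0.5/2)*(x + 0.7557 - 0.5788)^2
FOC: (2*3 + 0.5)*x = 10 + 0.5*(-0.7557 + 0.5788)
x^{k+1} = 1.5249
Step 2: z-update.
Minimize 2*z^2 + 9*z + (0.5/2)*(1.5249 - z - 0.5788)^2
FOC: (2*2 + 0.5)*z = -9 + 0.5*(1.5249 - 0.5788)
z^{k+1} = -1.8949
Step 3: u-update.
u^{k+1} = -0.5788 + 1.5249 + 1.8949 = 2.8409
Step 4: Primal residual = |1.5249 + 1.8949| = 3.4197


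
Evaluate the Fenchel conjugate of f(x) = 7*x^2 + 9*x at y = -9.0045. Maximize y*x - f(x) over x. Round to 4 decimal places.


f*(y) = sup_x {y*x - a*x^2 - b*x} = sup_x {(y-b)*x - a*x^2}
FOC: (y - b) - 2a*x = 0 => x* = (y - b)/(2a)
x* = (-9.0045 - 9)/(2*7) = -1.286
f*(-9.0045) = (y-b)^2/(4a) = (-9.0045 - 9)^2/(4*7)
= 324.162/28 = 11.5772


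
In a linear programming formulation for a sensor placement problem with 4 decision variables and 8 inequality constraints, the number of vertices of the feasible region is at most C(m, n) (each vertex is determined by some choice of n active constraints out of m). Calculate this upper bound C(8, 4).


Each vertex corresponds to some choice of n active constraints out of m, so the number of vertices is at most C(m, n) = m! / (n!(m-n)!).
m = 8, n = 4
Numerator: 8 * 7 * 6 * 5
Denominator: 4! = 24
C(8, 4) = 70


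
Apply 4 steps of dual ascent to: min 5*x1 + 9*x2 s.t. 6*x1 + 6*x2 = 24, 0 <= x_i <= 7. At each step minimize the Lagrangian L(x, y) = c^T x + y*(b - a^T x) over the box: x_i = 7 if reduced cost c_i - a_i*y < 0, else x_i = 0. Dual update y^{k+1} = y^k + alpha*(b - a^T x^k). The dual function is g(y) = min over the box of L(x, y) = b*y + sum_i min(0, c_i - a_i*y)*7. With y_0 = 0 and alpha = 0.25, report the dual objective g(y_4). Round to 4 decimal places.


Dual ascent for LP: min 5*x1 + 9*x2, 6*x1 + 6*x2 = 24, 0 <= x_i <= 7
Step 1: y^k = 0.0, reduced costs: (5.0, 9.0)
  x^k = (0.0, 0.0), subgradient = b - a^T x = 24.0
  y^{k+1} = 0.0 + 0.25*24.0 = 6.0
Step 2: y^k = 6.0, reduced costs: (-31.0, -27.0)
  x^k = (7.0, 7.0), subgradient = b - a^T x = -60.0
  y^{k+1} = 6.0 + 0.25*-60.0 = -9.0
Step 3: y^k = -9.0, reduced costs: (59.0, 63.0)
  x^k = (0.0, 0.0), subgradient = b - a^T x = 24.0
  y^{k+1} = -9.0 + 0.25*24.0 = -3.0
Step 4: y^k = -3.0, reduced costs: (23.0, 27.0)
  x^k = (0.0, 0.0), subgradient = b - a^T x = 24.0
  y^{k+1} = -3.0 + 0.25*24.0 = 3.0
Dual objective at y_4 = 3.0: reduced costs (-13.0, -9.0), box minimizer x = (7.0, 7.0)
g(y_4) = b*y + (c1 - a1*y)*x1 + (c2 - a2*y)*x2 = 24*3.0 + (-13.0)*7.0 + (-9.0)*7.0 = 72.0 - 91.0 - 63.0 = -82.0


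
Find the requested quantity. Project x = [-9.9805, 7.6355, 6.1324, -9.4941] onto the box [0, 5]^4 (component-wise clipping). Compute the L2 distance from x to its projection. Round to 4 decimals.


Project each component onto [0, 5].
clip(-9.9805) = 0.0, clip(7.6355) = 5.0, clip(6.1324) = 5.0, clip(-9.4941) = 0.0
Projection = [0.0, 5.0, 5.0, 0.0]
Squared diffs: [99.6104, 6.9459, 1.2823, 90.1379]
Distance = sqrt(197.9765) = 14.0704


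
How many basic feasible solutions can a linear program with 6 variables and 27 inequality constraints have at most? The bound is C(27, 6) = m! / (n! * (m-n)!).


Each vertex corresponds to some choice of n active constraints out of m, so the number of vertices is at most C(m, n) = m! / (n!(m-n)!).
m = 27, n = 6
Numerator: 27 * 26 * 25 * 24 * 23 * 22
Denominator: 6! = 720
C(27, 6) = 296010


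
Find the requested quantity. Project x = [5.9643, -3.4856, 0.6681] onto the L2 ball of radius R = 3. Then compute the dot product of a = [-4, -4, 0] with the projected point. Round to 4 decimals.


Step 1: Compute ||x|| (intermediates to 6 decimals).
||x|| = sqrt(5.9643^2 + (-3.4856)^2 + 0.6681^2) = 6.940363
Step 2: Project.
Since ||x|| > R, scale = R/||x|| = 3/6.940363 = 0.432254, proj(x) = scale * x
proj(x) = [2.578093, -1.506665, 0.288789]
Step 3: Dot product.
a^T * proj(x) = -4*2.578093 - 4*(-1.506665) + 0*0.288789 = -4.2857


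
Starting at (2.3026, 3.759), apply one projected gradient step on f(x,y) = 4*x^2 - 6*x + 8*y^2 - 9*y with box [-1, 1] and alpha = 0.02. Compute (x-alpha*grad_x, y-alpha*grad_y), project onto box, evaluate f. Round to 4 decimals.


Step 1: Compute gradient at (2.3026, 3.759).
grad_x = 2*4*2.3026 - 6 = 12.4208
grad_y = 2*8*3.759 - 9 = 51.144
Step 2: Gradient step.
x_raw = 2.3026 - 0.02*12.4208 = 2.0542
y_raw = 3.759 - 0.02*51.144 = 2.7361
Step 3: Project onto [-1, 1].
x_proj = clip(2.0542) = 1.0
y_proj = clip(2.7361) = 1.0
Step 4: Evaluate f.
f(1.0, 1.0) = -3.0


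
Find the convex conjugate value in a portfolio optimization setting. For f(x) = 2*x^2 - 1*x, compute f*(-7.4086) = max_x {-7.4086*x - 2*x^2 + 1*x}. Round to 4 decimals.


f*(y) = sup_x {y*x - a*x^2 - b*x} = sup_x {(y-b)*x - a*x^2}
FOC: (y - b) - 2a*x = 0 => x* = (y - b)/(2a)
x* = (-7.4086 + 1)/(2*2) = -1.6022
f*(-7.4086) = (y-b)^2/(4a) = (-7.4086 + 1)^2/(4*2)
= 41.0702/8 = 5.1338


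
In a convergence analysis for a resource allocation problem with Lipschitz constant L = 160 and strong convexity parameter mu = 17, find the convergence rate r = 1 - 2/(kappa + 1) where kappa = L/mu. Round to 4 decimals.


Step 1: Compute the condition number.
kappa = L/mu = 160/17 = 9.4118
Step 2: Compute the convergence rate.
r = 1 - 2/(kappa + 1) = 1 - 2*mu/(L + mu) = (L - mu)/(L + mu) = 143/177 = 0.8079


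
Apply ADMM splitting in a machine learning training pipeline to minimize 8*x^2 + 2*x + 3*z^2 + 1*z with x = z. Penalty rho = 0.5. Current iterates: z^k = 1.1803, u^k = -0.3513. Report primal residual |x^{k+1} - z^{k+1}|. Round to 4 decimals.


ADMM iteration with rho = 0.5, z^k = 1.1803, u^k = -0.3513
Step 1: x-update.
Minimize 8*x^2 + 2*x + (0.5/2)*(x - 1.1803 - 0.3513)^2
FOC: (2*8 + 0.5)*x = -2 + 0.5*(1.1803 + 0.3513)
x^{k+1} = -0.0748
Step 2: z-update.
Minimize 3*z^2 + 1*z + (0.5/2)*(-0.0748 - z - 0.3513)^2
FOC: (2*3 + 0.5)*z = -1 + 0.5*(-0.0748 - 0.3513)
z^{k+1} = -0.1866
Step 3: u-update.
u^{k+1} = -0.3513 - 0.0748 + 0.1866 = -0.2395
Step 4: Primal residual = |-0.0748 + 0.1866| = 0.1118


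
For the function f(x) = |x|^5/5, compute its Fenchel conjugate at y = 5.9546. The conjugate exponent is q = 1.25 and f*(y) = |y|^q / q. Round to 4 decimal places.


The conjugate exponent q satisfies 1/p + 1/q = 1.
p = 5, so q = 5/(5 - 1) = 1.25
|y|^q = 5.9546^1.25 = 9.3018
f*(5.9546) = 9.3018 / 1.25 = 7.4414


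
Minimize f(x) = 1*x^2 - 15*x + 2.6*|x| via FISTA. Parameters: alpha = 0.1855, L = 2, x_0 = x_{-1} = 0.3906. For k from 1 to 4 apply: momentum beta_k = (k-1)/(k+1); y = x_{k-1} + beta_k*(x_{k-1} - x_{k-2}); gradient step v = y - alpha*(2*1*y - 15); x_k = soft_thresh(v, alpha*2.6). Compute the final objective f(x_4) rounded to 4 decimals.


FISTA on f(x) = 1*x^2 - 15*x + 2.6*|x|
L = 2, alpha = 0.1855
Iteration 1: beta = 0.0, y = 0.3906 + 0.0*(0.3906 - 0.3906) = 0.3906
  grad(y) = -14.2188, v = y - alpha*grad = 3.0282
  prox(v) = soft_thresh(3.0282, 0.4823) = 2.5459
Iteration 2: beta = 0.3333, y = 2.5459 + 0.3333*(2.5459 - 0.3906) = 3.2643
  grad(y) = -8.4714, v = y - alpha*grad = 4.8358
  prox(v) = soft_thresh(4.8358, 0.4823) = 4.3535
Iteration 3: beta = 0.5, y = 4.3535 + 0.5*(4.3535 - 2.5459) = 5.2572
  grad(y) = -4.4855, v = y - alpha*grad = 6.0893
  prox(v) = soft_thresh(6.0893, 0.4823) = 5.607
Iteration 4: beta = 0.6, y = 5.607 + 0.6*(5.607 - 4.3535) = 6.3591
  grad(y) = -2.2817, v = y - alpha*grad = 6.7824
  prox(v) = soft_thresh(6.7824, 0.4823) = 6.3001
f(x_4) = 1*6.3001^2 - 15*6.3001 + 2.6*|6.3001| = -38.43


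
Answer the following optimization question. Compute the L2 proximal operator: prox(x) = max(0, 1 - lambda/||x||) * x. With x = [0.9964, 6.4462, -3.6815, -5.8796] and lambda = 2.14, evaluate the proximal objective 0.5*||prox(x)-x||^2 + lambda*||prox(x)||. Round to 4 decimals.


Step 1: Compute ||x||.
||x|| = 9.5221
Step 2: Compute scaling factor.
scale = max(0, 1 - 2.14/9.5221) = 0.7753
Step 3: prox(x) = [0.7725, 4.9975, -2.8541, -4.5582]
||prox(x)|| = 7.3821
Step 4: Proximal objective.
0.5*||prox-x||^2 = 2.2898
lambda*||prox|| = 15.7977
Total = 18.0874


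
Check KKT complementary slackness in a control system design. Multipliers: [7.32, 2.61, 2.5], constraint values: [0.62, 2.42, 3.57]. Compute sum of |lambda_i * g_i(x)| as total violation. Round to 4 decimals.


KKT complementary slackness check:
lambda_1 * g_1 = 7.32 * 0.62 = 4.5384
lambda_2 * g_2 = 2.61 * 2.42 = 6.3162
lambda_3 * g_3 = 2.5 * 3.57 = 8.925
Total violation = 4.5384 + 6.3162 + 8.925 = 19.7796


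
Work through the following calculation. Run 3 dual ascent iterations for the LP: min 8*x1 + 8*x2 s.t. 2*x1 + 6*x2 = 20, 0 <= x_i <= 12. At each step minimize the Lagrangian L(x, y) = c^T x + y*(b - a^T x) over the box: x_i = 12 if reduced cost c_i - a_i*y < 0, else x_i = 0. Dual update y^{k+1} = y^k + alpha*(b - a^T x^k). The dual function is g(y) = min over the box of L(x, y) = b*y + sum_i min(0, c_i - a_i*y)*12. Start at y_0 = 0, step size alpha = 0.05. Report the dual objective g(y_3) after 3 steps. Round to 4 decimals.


Dual ascent for LP: min 8*x1 + 8*x2, 2*x1 + 6*x2 = 20, 0 <= x_i <= 12
Step 1: y^k = 0.0, reduced costs: (8.0, 8.0)
  x^k = (0.0, 0.0), subgradient = b - a^T x = 20.0
  y^{k+1} = 0.0 + 0.05*20.0 = 1.0
Step 2: y^k = 1.0, reduced costs: (6.0, 2.0)
  x^k = (0.0, 0.0), subgradient = b - a^T x = 20.0
  y^{k+1} = 1.0 + 0.05*20.0 = 2.0
Step 3: y^k = 2.0, reduced costs: (4.0, -4.0)
  x^k = (0.0, 12.0), subgradient = b - a^T x = -52.0
  y^{k+1} = 2.0 + 0.05*-52.0 = -0.6
Dual objective at y_3 = -0.6: reduced costs (9.2, 11.6), box minimizer x = (0.0, 0.0)
g(y_3) = b*y + (c1 - a1*y)*x1 + (c2 - a2*y)*x2 = 20*(-0.6) + 9.2*0.0 + 11.6*0.0 = -12.0 + 0.0 + 0.0 = -12.0


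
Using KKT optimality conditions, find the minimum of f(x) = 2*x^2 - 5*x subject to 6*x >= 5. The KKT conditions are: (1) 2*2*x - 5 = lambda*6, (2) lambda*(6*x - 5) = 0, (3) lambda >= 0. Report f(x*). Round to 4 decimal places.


Step 1: Try lambda = 0 (constraint inactive).
Stationarity: 2*2*x - 5 = 0
x* = 5/(2*2) = 1.25
Check constraint: 6*1.25 = 7.5 >= 5 -- satisfied.
Step 2: Compute optimal value.
f(x*) = 2*1.25^2 - 5*1.25 = -3.125


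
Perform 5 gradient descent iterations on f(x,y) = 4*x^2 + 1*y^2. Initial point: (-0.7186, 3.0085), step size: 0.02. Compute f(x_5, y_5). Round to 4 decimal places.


Gradient descent on f(x,y) = 4*x^2 + 1*y^2.
Starting point: (-0.7186, 3.0085), alpha = 0.02
Step 1: grad_x = 2*4*-0.7186 = -5.7488, grad_y = 2*1*3.0085 = 6.017
  x_1 = -0.7186 - 0.02*-5.7488 = -0.6036
  y_1 = 3.0085 - 0.02*6.017 = 2.8882
Step 2: grad_x = 2*4*-0.6036 = -4.829, grad_y = 2*1*2.8882 = 5.7763
  x_2 = -0.6036 - 0.02*-4.829 = -0.507
  y_2 = 2.8882 - 0.02*5.7763 = 2.7726
Step 3: grad_x = 2*4*-0.507 = -4.0564, grad_y = 2*1*2.7726 = 5.5453
  x_3 = -0.507 - 0.02*-4.0564 = -0.4259
  y_3 = 2.7726 - 0.02*5.5453 = 2.6617
Step 4: grad_x = 2*4*-0.4259 = -3.4073, grad_y = 2*1*2.6617 = 5.3235
  x_4 = -0.4259 - 0.02*-3.4073 = -0.3578
  y_4 = 2.6617 - 0.02*5.3235 = 2.5553
Step 5: grad_x = 2*4*-0.3578 = -2.8622, grad_y = 2*1*2.5553 = 5.1105
  x_5 = -0.3578 - 0.02*-2.8622 = -0.3005
  y_5 = 2.5553 - 0.02*5.1105 = 2.453
f(-0.3005, 2.453) = 4*(-0.3005)^2 + 1*2.453^2 = 6.3787


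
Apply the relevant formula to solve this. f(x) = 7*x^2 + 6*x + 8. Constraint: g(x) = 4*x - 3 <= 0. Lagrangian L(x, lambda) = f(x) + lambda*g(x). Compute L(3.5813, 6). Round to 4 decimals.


Step 1: Evaluate f(x).
f(3.5813) = 7*3.5813^2 + 6*3.5813 + 8 = 119.2678
Step 2: Evaluate g(x).
g(3.5813) = 4*3.5813 - 3 = 11.3252
Step 3: Compute Lagrangian.
L = 119.2678 + 6*11.3252 = 187.219


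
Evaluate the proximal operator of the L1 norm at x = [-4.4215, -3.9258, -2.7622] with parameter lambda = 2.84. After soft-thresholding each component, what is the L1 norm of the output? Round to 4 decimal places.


Soft-thresholding with lambda = 2.84:
prox(-4.4215) = sign(-4.4215)*max(|-4.4215| - 2.84, 0) = -1.5815
prox(-3.9258) = sign(-3.9258)*max(|-3.9258| - 2.84, 0) = -1.0858
prox(-2.7622) = sign(-2.7622)*max(|-2.7622| - 2.84, 0) = 0.0
prox(x) = [-1.5815, -1.0858, 0.0]
||prox(x)||_1 = 1.5815 + 1.0858 + 0.0 = 2.6673
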